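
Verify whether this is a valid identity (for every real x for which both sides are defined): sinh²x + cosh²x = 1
No, this is NOT an identity.

Claim: sinh²x + cosh²x = 1.
Test a specific point where both sides are defined: x = 4.
LHS = sinh²x + cosh²x ≈ 1490.4792
RHS = 1 ≈ 1.0000
Since 1490.4792 ≠ 1.0000, the equation fails at this point, so it cannot hold for every real x for which both sides are defined.
The correct hyperbolic identity is cosh²x - sinh²x = 1 (a difference); the sum sinh²x + cosh²x equals cosh(2x).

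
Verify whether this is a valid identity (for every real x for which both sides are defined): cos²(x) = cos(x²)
No, this is NOT an identity.

Claim: cos²(x) = cos(x²).
Test a specific point where both sides are defined: x = 3π/4.
LHS = cos²(x) ≈ 0.5000
RHS = cos(x²) ≈ 0.7442
Since 0.5000 ≠ 0.7442, the equation fails at this point, so it cannot hold for every real x for which both sides are defined.
cos²(x) means (cos x)², squaring the output; cos(x²) squares the input. These are different functions.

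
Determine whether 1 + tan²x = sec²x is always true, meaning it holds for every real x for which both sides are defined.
Yes, this is an identity.

Claim: 1 + tan²x = sec²x.
Reasoning: Start from sin²x + cos²x = 1 and divide every term by cos²x (allowed wherever tan x and sec x are defined): tan²x + 1 = 1/cos²x = sec²x.
So the two sides agree for every real x for which both sides are defined.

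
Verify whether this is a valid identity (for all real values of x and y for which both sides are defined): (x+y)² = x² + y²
Claim: (x+y)² = x² + y².
Test a specific point where both sides are defined: x = 2, y = 1/2.
LHS = (x+y)² ≈ 6.2500
RHS = x² + y² ≈ 4.2500
Since 6.2500 ≠ 4.2500, the equation fails at this point, so it cannot hold for all real values of x and y for which both sides are defined.
The correct expansion is (x+y)² = x² + 2xy + y²; the cross term 2xy is missing.

Conclusion: No, this is NOT an identity.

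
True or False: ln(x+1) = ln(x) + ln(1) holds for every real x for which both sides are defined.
Claim: ln(x+1) = ln(x) + ln(1).
Test a specific point where both sides are defined: x = 4.
LHS = ln(x+1) ≈ 1.6094
RHS = ln(x) + ln(1) ≈ 1.3863
Since 1.6094 ≠ 1.3863, the equation fails at this point, so it cannot hold for every real x for which both sides are defined.
ln(1) = 0, so the right side is just ln(x), which differs from ln(x+1).

Conclusion: False.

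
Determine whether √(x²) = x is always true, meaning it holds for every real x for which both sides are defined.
No, this is NOT an identity.

Claim: √(x²) = x.
Test a specific point where both sides are defined: x = -1.
LHS = √(x²) ≈ 1.0000
RHS = x ≈ -1.0000
Since 1.0000 ≠ -1.0000, the equation fails at this point, so it cannot hold for every real x for which both sides are defined.
√(x²) = |x|, which differs from x whenever x < 0 (both sides are defined for every real x).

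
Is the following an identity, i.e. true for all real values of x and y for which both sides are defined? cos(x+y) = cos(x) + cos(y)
Claim: cos(x+y) = cos(x) + cos(y).
Test a specific point where both sides are defined: x = -π/2, y = -π/6.
LHS = cos(x+y) ≈ -0.5000
RHS = cos(x) + cos(y) ≈ 0.8660
Since -0.5000 ≠ 0.8660, the equation fails at this point, so it cannot hold for all real values of x and y for which both sides are defined.
The correct expansion is cos(x+y) = cos(x)cos(y) - sin(x)sin(y); cosine is not additive.

Conclusion: No, this is NOT an identity.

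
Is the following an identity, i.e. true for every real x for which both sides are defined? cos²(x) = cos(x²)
Claim: cos²(x) = cos(x²).
Test a specific point where both sides are defined: x = π/6.
LHS = cos²(x) ≈ 0.7500
RHS = cos(x²) ≈ 0.9627
Since 0.7500 ≠ 0.9627, the equation fails at this point, so it cannot hold for every real x for which both sides are defined.
cos²(x) means (cos x)², squaring the output; cos(x²) squares the input. These are different functions.

Conclusion: No, this is NOT an identity.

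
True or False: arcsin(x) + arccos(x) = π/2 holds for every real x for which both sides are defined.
Claim: arcsin(x) + arccos(x) = π/2.
Reasoning: Both sides are defined for -1 ≤ x ≤ 1. Let θ = arcsin(x), so sin θ = x and θ ∈ [-π/2, π/2]. Then cos(π/2 - θ) = sin θ = x and π/2 - θ ∈ [0, π], which is exactly the range of arccos, so arccos(x) = π/2 - θ. Adding: arcsin(x) + arccos(x) = θ + (π/2 - θ) = π/2.
So the two sides agree for every real x for which both sides are defined.

Conclusion: True.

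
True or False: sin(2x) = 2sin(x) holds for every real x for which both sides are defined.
False.

Claim: sin(2x) = 2sin(x).
Test a specific point where both sides are defined: x = -π/2.
LHS = sin(2x) ≈ 0.0000
RHS = 2sin(x) ≈ -2.0000
Since 0.0000 ≠ -2.0000, the equation fails at this point, so it cannot hold for every real x for which both sides are defined.
The correct double-angle formula is sin(2x) = 2sin(x)cos(x).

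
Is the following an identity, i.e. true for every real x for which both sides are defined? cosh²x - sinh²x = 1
Yes, this is an identity.

Claim: cosh²x - sinh²x = 1.
Reasoning: With cosh(x) = (e^x + e^-x)/2 and sinh(x) = (e^x - e^-x)/2: cosh²x = (e^(2x) + 2 + e^(-2x))/4 and sinh²x = (e^(2x) - 2 + e^(-2x))/4. Subtracting leaves 4/4 = 1.
So the two sides agree for every real x for which both sides are defined.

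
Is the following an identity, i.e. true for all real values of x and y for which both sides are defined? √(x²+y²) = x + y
Claim: √(x²+y²) = x + y.
Test a specific point where both sides are defined: x = 1/2, y = 3/2.
LHS = √(x²+y²) ≈ 1.5811
RHS = x + y ≈ 2.0000
Since 1.5811 ≠ 2.0000, the equation fails at this point, so it cannot hold for all real values of x and y for which both sides are defined.
(x+y)² = x² + 2xy + y², not x² + y², so the square root does not split this way.

Conclusion: No, this is NOT an identity.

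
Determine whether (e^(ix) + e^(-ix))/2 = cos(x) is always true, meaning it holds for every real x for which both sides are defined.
Yes, this is an identity.

Claim: (e^(ix) + e^(-ix))/2 = cos(x).
Reasoning: By Euler's formula e^(ix) = cos(x) + i·sin(x) and e^(-ix) = cos(x) - i·sin(x). Adding cancels the sine terms: e^(ix) + e^(-ix) = 2cos(x); divide by 2.
So the two sides agree for every real x for which both sides are defined.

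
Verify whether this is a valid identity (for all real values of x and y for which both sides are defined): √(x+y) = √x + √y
No, this is NOT an identity.

Claim: √(x+y) = √x + √y.
Test a specific point where both sides are defined: x = 2, y = 2.
LHS = √(x+y) ≈ 2.0000
RHS = √x + √y ≈ 2.8284
Since 2.0000 ≠ 2.8284, the equation fails at this point, so it cannot hold for all real values of x and y for which both sides are defined.
Squaring the right side gives x + 2√(xy) + y, not x + y.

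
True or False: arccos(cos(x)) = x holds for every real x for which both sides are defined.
Claim: arccos(cos(x)) = x.
Test a specific point where both sides are defined: x = -π/2.
LHS = arccos(cos(x)) ≈ 1.5708
RHS = x ≈ -1.5708
Since 1.5708 ≠ -1.5708, the equation fails at this point, so it cannot hold for every real x for which both sides are defined.
arccos only returns values in [0, π], so arccos(cos(x)) = x holds only for x in that interval, not for all real x.

Conclusion: False.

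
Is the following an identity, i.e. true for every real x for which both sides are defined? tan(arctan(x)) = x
Yes, this is an identity.

Claim: tan(arctan(x)) = x.
Reasoning: For every real x, arctan(x) is by definition the angle in (-π/2, π/2) whose tangent equals x. Taking the tangent of that angle returns x.
So the two sides agree for every real x for which both sides are defined.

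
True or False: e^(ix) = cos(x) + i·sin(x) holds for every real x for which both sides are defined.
Claim: e^(ix) = cos(x) + i·sin(x).
Reasoning: Euler's formula. Expand e^(ix) = Σ (ix)^k / k!. Since i² = -1, the even-k terms are Σ (-1)^m x^(2m)/(2m)! = cos(x) and the odd-k terms are i · Σ (-1)^m x^(2m+1)/(2m+1)! = i·sin(x).
So the two sides agree for every real x for which both sides are defined.

Conclusion: True.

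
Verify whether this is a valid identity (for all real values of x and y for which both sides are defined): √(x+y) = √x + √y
No, this is NOT an identity.

Claim: √(x+y) = √x + √y.
Test a specific point where both sides are defined: x = 3/2, y = 5.
LHS = √(x+y) ≈ 2.5495
RHS = √x + √y ≈ 3.4608
Since 2.5495 ≠ 3.4608, the equation fails at this point, so it cannot hold for all real values of x and y for which both sides are defined.
Squaring the right side gives x + 2√(xy) + y, not x + y.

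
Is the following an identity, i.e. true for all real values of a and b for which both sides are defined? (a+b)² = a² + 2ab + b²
Yes, this is an identity.

Claim: (a+b)² = a² + 2ab + b².
Reasoning: Expand: (a+b)² = (a+b)(a+b) = a·a + a·b + b·a + b·b = a² + 2ab + b².
So the two sides agree for all real values of a and b for which both sides are defined.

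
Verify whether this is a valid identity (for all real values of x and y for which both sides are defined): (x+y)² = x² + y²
Claim: (x+y)² = x² + y².
Test a specific point where both sides are defined: x = -2, y = 3/2.
LHS = (x+y)² ≈ 0.2500
RHS = x² + y² ≈ 6.2500
Since 0.2500 ≠ 6.2500, the equation fails at this point, so it cannot hold for all real values of x and y for which both sides are defined.
The correct expansion is (x+y)² = x² + 2xy + y²; the cross term 2xy is missing.

Conclusion: No, this is NOT an identity.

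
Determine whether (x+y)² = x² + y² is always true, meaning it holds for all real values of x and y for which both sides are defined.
Claim: (x+y)² = x² + y².
Test a specific point where both sides are defined: x = -3, y = 5.
LHS = (x+y)² ≈ 4.0000
RHS = x² + y² ≈ 34.0000
Since 4.0000 ≠ 34.0000, the equation fails at this point, so it cannot hold for all real values of x and y for which both sides are defined.
The correct expansion is (x+y)² = x² + 2xy + y²; the cross term 2xy is missing.

Conclusion: No, this is NOT an identity.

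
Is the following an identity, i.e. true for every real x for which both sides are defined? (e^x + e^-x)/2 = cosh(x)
Yes, this is an identity.

Claim: (e^x + e^-x)/2 = cosh(x).
Reasoning: This is exactly the definition of the hyperbolic cosine: cosh(x) := (e^x + e^-x)/2.
So the two sides agree for every real x for which both sides are defined.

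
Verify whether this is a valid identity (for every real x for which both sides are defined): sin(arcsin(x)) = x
Claim: sin(arcsin(x)) = x.
Reasoning: For -1 ≤ x ≤ 1 (where arcsin is defined), arcsin(x) is by definition an angle whose sine equals x. Taking the sine of that angle returns x. (Note the other order, arcsin(sin x) = x, is NOT an identity.)
So the two sides agree for every real x for which both sides are defined.

Conclusion: Yes, this is an identity.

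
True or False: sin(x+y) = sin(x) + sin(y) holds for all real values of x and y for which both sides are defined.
False.

Claim: sin(x+y) = sin(x) + sin(y).
Test a specific point where both sides are defined: x = -π/2, y = 2π/3.
LHS = sin(x+y) ≈ 0.5000
RHS = sin(x) + sin(y) ≈ -0.1340
Since 0.5000 ≠ -0.1340, the equation fails at this point, so it cannot hold for all real values of x and y for which both sides are defined.
The correct expansion is sin(x+y) = sin(x)cos(y) + cos(x)sin(y); sine is not additive.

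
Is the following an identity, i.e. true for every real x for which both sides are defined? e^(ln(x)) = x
Yes, this is an identity.

Claim: e^(ln(x)) = x.
Reasoning: For x > 0, ln(x) is by definition the exponent p such that e^p = x. Raising e to that exponent therefore returns x: e^(ln x) = x.
So the two sides agree for every real x for which both sides are defined.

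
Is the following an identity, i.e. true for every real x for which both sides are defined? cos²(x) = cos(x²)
No, this is NOT an identity.

Claim: cos²(x) = cos(x²).
Test a specific point where both sides are defined: x = π.
LHS = cos²(x) ≈ 1.0000
RHS = cos(x²) ≈ -0.9027
Since 1.0000 ≠ -0.9027, the equation fails at this point, so it cannot hold for every real x for which both sides are defined.
cos²(x) means (cos x)², squaring the output; cos(x²) squares the input. These are different functions.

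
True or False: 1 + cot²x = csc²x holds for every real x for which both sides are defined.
True.

Claim: 1 + cot²x = csc²x.
Reasoning: Start from sin²x + cos²x = 1 and divide every term by sin²x (allowed wherever cot x and csc x are defined): 1 + cot²x = 1/sin²x = csc²x.
So the two sides agree for every real x for which both sides are defined.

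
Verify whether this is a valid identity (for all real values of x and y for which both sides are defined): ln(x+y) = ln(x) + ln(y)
Claim: ln(x+y) = ln(x) + ln(y).
Test a specific point where both sides are defined: x = 3/2, y = 1.
LHS = ln(x+y) ≈ 0.9163
RHS = ln(x) + ln(y) ≈ 0.4055
Since 0.9163 ≠ 0.4055, the equation fails at this point, so it cannot hold for all real values of x and y for which both sides are defined.
ln(x) + ln(y) = ln(xy), not ln(x+y).

Conclusion: No, this is NOT an identity.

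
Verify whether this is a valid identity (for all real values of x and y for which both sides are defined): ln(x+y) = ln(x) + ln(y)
No, this is NOT an identity.

Claim: ln(x+y) = ln(x) + ln(y).
Test a specific point where both sides are defined: x = 4, y = 3.
LHS = ln(x+y) ≈ 1.9459
RHS = ln(x) + ln(y) ≈ 2.4849
Since 1.9459 ≠ 2.4849, the equation fails at this point, so it cannot hold for all real values of x and y for which both sides are defined.
ln(x) + ln(y) = ln(xy), not ln(x+y).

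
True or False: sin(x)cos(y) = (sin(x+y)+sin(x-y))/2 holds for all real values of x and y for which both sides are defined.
Claim: sin(x)cos(y) = (sin(x+y)+sin(x-y))/2.
Reasoning: sin(x+y) = sin(x)cos(y) + cos(x)sin(y) and sin(x-y) = sin(x)cos(y) - cos(x)sin(y). Adding, sin(x+y) + sin(x-y) = 2sin(x)cos(y); divide by 2.
So the two sides agree for all real values of x and y for which both sides are defined.

Conclusion: True.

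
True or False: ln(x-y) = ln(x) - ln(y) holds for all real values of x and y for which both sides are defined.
False.

Claim: ln(x-y) = ln(x) - ln(y).
Test a specific point where both sides are defined: x = 2, y = 3/2.
LHS = ln(x-y) ≈ -0.6931
RHS = ln(x) - ln(y) ≈ 0.2877
Since -0.6931 ≠ 0.2877, the equation fails at this point, so it cannot hold for all real values of x and y for which both sides are defined.
ln(x) - ln(y) = ln(x/y), not ln(x-y).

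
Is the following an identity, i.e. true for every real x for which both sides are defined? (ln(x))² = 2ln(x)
Claim: (ln(x))² = 2ln(x).
Test a specific point where both sides are defined: x = 1/2.
LHS = (ln(x))² ≈ 0.4805
RHS = 2ln(x) ≈ -1.3863
Since 0.4805 ≠ -1.3863, the equation fails at this point, so it cannot hold for every real x for which both sides are defined.
2ln(x) equals ln(x²), which is not the same as (ln x)².

Conclusion: No, this is NOT an identity.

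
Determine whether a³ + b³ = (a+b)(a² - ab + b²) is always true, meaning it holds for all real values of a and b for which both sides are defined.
Claim: a³ + b³ = (a+b)(a² - ab + b²).
Reasoning: Expand the right side: (a+b)(a² - ab + b²) = a³ - a²b + ab² + a²b - ab² + b³ = a³ + b³ (the middle terms cancel in pairs).
So the two sides agree for all real values of a and b for which both sides are defined.

Conclusion: Yes, this is an identity.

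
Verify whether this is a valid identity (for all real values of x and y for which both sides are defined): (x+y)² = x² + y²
Claim: (x+y)² = x² + y².
Test a specific point where both sides are defined: x = 4, y = 5.
LHS = (x+y)² ≈ 81.0000
RHS = x² + y² ≈ 41.0000
Since 81.0000 ≠ 41.0000, the equation fails at this point, so it cannot hold for all real values of x and y for which both sides are defined.
The correct expansion is (x+y)² = x² + 2xy + y²; the cross term 2xy is missing.

Conclusion: No, this is NOT an identity.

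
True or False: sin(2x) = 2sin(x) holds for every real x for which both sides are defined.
Claim: sin(2x) = 2sin(x).
Test a specific point where both sides are defined: x = π/2.
LHS = sin(2x) ≈ 0.0000
RHS = 2sin(x) ≈ 2.0000
Since 0.0000 ≠ 2.0000, the equation fails at this point, so it cannot hold for every real x for which both sides are defined.
The correct double-angle formula is sin(2x) = 2sin(x)cos(x).

Conclusion: False.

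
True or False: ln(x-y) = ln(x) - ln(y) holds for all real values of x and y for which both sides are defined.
False.

Claim: ln(x-y) = ln(x) - ln(y).
Test a specific point where both sides are defined: x = 5, y = 4.
LHS = ln(x-y) ≈ 0.0000
RHS = ln(x) - ln(y) ≈ 0.2231
Since 0.0000 ≠ 0.2231, the equation fails at this point, so it cannot hold for all real values of x and y for which both sides are defined.
ln(x) - ln(y) = ln(x/y), not ln(x-y).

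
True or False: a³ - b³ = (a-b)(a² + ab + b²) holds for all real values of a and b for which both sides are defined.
True.

Claim: a³ - b³ = (a-b)(a² + ab + b²).
Reasoning: Expand the right side: (a-b)(a² + ab + b²) = a³ + a²b + ab² - a²b - ab² - b³ = a³ - b³ (the middle terms cancel in pairs).
So the two sides agree for all real values of a and b for which both sides are defined.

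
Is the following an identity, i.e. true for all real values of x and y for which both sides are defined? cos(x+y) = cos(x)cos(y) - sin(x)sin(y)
Claim: cos(x+y) = cos(x)cos(y) - sin(x)sin(y).
Reasoning: By Euler's formula e^(i(x+y)) = e^(ix)·e^(iy) = (cos x + i·sin x)(cos y + i·sin y). The real part of the left side is cos(x+y); the real part of the product is cos(x)cos(y) - sin(x)sin(y) (since i·i = -1).
So the two sides agree for all real values of x and y for which both sides are defined.

Conclusion: Yes, this is an identity.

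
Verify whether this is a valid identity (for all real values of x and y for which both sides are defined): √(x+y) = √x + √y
No, this is NOT an identity.

Claim: √(x+y) = √x + √y.
Test a specific point where both sides are defined: x = 5, y = 3/2.
LHS = √(x+y) ≈ 2.5495
RHS = √x + √y ≈ 3.4608
Since 2.5495 ≠ 3.4608, the equation fails at this point, so it cannot hold for all real values of x and y for which both sides are defined.
Squaring the right side gives x + 2√(xy) + y, not x + y.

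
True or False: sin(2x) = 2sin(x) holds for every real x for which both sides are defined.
False.

Claim: sin(2x) = 2sin(x).
Test a specific point where both sides are defined: x = π/4.
LHS = sin(2x) ≈ 1.0000
RHS = 2sin(x) ≈ 1.4142
Since 1.0000 ≠ 1.4142, the equation fails at this point, so it cannot hold for every real x for which both sides are defined.
The correct double-angle formula is sin(2x) = 2sin(x)cos(x).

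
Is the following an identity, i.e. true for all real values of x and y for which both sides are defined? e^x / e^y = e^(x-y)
Yes, this is an identity.

Claim: e^x / e^y = e^(x-y).
Reasoning: 1/e^y = e^(-y), so e^x / e^y = e^x · e^(-y) = e^(x + (-y)) = e^(x-y) by the product rule for exponents.
So the two sides agree for all real values of x and y for which both sides are defined.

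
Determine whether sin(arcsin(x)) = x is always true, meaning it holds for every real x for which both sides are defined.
Yes, this is an identity.

Claim: sin(arcsin(x)) = x.
Reasoning: For -1 ≤ x ≤ 1 (where arcsin is defined), arcsin(x) is by definition an angle whose sine equals x. Taking the sine of that angle returns x. (Note the other order, arcsin(sin x) = x, is NOT an identity.)
So the two sides agree for every real x for which both sides are defined.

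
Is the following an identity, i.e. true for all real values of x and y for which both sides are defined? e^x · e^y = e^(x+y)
Claim: e^x · e^y = e^(x+y).
Reasoning: This is the law of exponents for a common base: multiplying powers adds exponents. E.g. from the series, (Σ x^j/j!)(Σ y^k/k!) = Σ_m (Σ_{j+k=m} x^j y^k/(j!k!)) = Σ_m (x+y)^m/m! by the binomial theorem.
So the two sides agree for all real values of x and y for which both sides are defined.

Conclusion: Yes, this is an identity.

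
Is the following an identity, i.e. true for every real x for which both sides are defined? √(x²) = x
No, this is NOT an identity.

Claim: √(x²) = x.
Test a specific point where both sides are defined: x = -2.
LHS = √(x²) ≈ 2.0000
RHS = x ≈ -2.0000
Since 2.0000 ≠ -2.0000, the equation fails at this point, so it cannot hold for every real x for which both sides are defined.
√(x²) = |x|, which differs from x whenever x < 0 (both sides are defined for every real x).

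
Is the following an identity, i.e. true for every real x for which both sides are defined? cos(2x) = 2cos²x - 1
Yes, this is an identity.

Claim: cos(2x) = 2cos²x - 1.
Reasoning: cos(2x) = cos²x - sin²x. Replace sin²x by 1 - cos²x: cos²x - (1 - cos²x) = 2cos²x - 1.
So the two sides agree for every real x for which both sides are defined.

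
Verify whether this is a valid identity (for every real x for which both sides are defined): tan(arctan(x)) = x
Claim: tan(arctan(x)) = x.
Reasoning: For every real x, arctan(x) is by definition the angle in (-π/2, π/2) whose tangent equals x. Taking the tangent of that angle returns x.
So the two sides agree for every real x for which both sides are defined.

Conclusion: Yes, this is an identity.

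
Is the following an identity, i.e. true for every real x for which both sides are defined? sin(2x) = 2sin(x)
Claim: sin(2x) = 2sin(x).
Test a specific point where both sides are defined: x = π/4.
LHS = sin(2x) ≈ 1.0000
RHS = 2sin(x) ≈ 1.4142
Since 1.0000 ≠ 1.4142, the equation fails at this point, so it cannot hold for every real x for which both sides are defined.
The correct double-angle formula is sin(2x) = 2sin(x)cos(x).

Conclusion: No, this is NOT an identity.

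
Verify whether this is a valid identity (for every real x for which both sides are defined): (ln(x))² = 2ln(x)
Claim: (ln(x))² = 2ln(x).
Test a specific point where both sides are defined: x = 1/2.
LHS = (ln(x))² ≈ 0.4805
RHS = 2ln(x) ≈ -1.3863
Since 0.4805 ≠ -1.3863, the equation fails at this point, so it cannot hold for every real x for which both sides are defined.
2ln(x) equals ln(x²), which is not the same as (ln x)².

Conclusion: No, this is NOT an identity.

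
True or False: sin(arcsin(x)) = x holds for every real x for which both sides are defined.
True.

Claim: sin(arcsin(x)) = x.
Reasoning: For -1 ≤ x ≤ 1 (where arcsin is defined), arcsin(x) is by definition an angle whose sine equals x. Taking the sine of that angle returns x. (Note the other order, arcsin(sin x) = x, is NOT an identity.)
So the two sides agree for every real x for which both sides are defined.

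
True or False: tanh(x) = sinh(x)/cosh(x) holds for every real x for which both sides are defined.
Claim: tanh(x) = sinh(x)/cosh(x).
Reasoning: tanh(x) is defined as sinh(x)/cosh(x) = (e^x - e^-x)/(e^x + e^-x); cosh(x) ≥ 1 is never zero, so this holds for every real x.
So the two sides agree for every real x for which both sides are defined.

Conclusion: True.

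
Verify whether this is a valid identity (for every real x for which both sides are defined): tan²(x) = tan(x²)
Claim: tan²(x) = tan(x²).
Test a specific point where both sides are defined: x = π.
LHS = tan²(x) ≈ 0.0000
RHS = tan(x²) ≈ 0.4767
Since 0.0000 ≠ 0.4767, the equation fails at this point, so it cannot hold for every real x for which both sides are defined.
tan²(x) means (tan x)², squaring the output; tan(x²) squares the input. These are different functions.

Conclusion: No, this is NOT an identity.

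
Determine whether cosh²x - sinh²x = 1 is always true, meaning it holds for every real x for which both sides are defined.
Claim: cosh²x - sinh²x = 1.
Reasoning: With cosh(x) = (e^x + e^-x)/2 and sinh(x) = (e^x - e^-x)/2: cosh²x = (e^(2x) + 2 + e^(-2x))/4 and sinh²x = (e^(2x) - 2 + e^(-2x))/4. Subtracting leaves 4/4 = 1.
So the two sides agree for every real x for which both sides are defined.

Conclusion: Yes, this is an identity.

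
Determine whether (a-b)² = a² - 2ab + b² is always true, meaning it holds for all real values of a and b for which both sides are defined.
Yes, this is an identity.

Claim: (a-b)² = a² - 2ab + b².
Reasoning: Expand: (a-b)² = (a-b)(a-b) = a·a - a·b - b·a + b·b = a² - 2ab + b².
So the two sides agree for all real values of a and b for which both sides are defined.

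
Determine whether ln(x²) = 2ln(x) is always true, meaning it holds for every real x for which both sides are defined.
Claim: ln(x²) = 2ln(x).
Reasoning: The right side requires x > 0. For x > 0, x² = (e^(ln x))² = e^(2ln x), so ln(x²) = 2ln(x). (For x < 0 the right side is undefined, so those values are outside the claim.)
So the two sides agree for every real x for which both sides are defined.

Conclusion: Yes, this is an identity.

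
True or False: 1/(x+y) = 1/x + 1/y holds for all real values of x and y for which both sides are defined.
Claim: 1/(x+y) = 1/x + 1/y.
Test a specific point where both sides are defined: x = 1/2, y = 1/2.
LHS = 1/(x+y) ≈ 1.0000
RHS = 1/x + 1/y ≈ 4.0000
Since 1.0000 ≠ 4.0000, the equation fails at this point, so it cannot hold for all real values of x and y for which both sides are defined.
1/x + 1/y = (x+y)/(xy), which is not 1/(x+y).

Conclusion: False.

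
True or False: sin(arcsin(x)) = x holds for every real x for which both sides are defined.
Claim: sin(arcsin(x)) = x.
Reasoning: For -1 ≤ x ≤ 1 (where arcsin is defined), arcsin(x) is by definition an angle whose sine equals x. Taking the sine of that angle returns x. (Note the other order, arcsin(sin x) = x, is NOT an identity.)
So the two sides agree for every real x for which both sides are defined.

Conclusion: True.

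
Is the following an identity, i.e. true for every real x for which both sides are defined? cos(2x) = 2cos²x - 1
Yes, this is an identity.

Claim: cos(2x) = 2cos²x - 1.
Reasoning: cos(2x) = cos²x - sin²x. Replace sin²x by 1 - cos²x: cos²x - (1 - cos²x) = 2cos²x - 1.
So the two sides agree for every real x for which both sides are defined.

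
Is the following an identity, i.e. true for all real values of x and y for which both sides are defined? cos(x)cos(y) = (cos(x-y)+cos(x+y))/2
Yes, this is an identity.

Claim: cos(x)cos(y) = (cos(x-y)+cos(x+y))/2.
Reasoning: cos(x-y) = cos(x)cos(y) + sin(x)sin(y) and cos(x+y) = cos(x)cos(y) - sin(x)sin(y). Adding, cos(x-y) + cos(x+y) = 2cos(x)cos(y); divide by 2.
So the two sides agree for all real values of x and y for which both sides are defined.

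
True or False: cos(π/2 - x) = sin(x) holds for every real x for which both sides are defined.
True.

Claim: cos(π/2 - x) = sin(x).
Reasoning: Use cos(u - v) = cos(u)cos(v) + sin(u)sin(v) with u = π/2, v = x: cos(π/2)cos(x) + sin(π/2)sin(x) = 0·cos(x) + 1·sin(x) = sin(x).
So the two sides agree for every real x for which both sides are defined.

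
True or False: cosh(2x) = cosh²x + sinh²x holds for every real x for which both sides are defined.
Claim: cosh(2x) = cosh²x + sinh²x.
Reasoning: cosh²x = (e^(2x) + 2 + e^(-2x))/4 and sinh²x = (e^(2x) - 2 + e^(-2x))/4. Adding gives (2e^(2x) + 2e^(-2x))/4 = (e^(2x) + e^(-2x))/2 = cosh(2x).
So the two sides agree for every real x for which both sides are defined.

Conclusion: True.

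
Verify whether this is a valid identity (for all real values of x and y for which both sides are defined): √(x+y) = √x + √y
No, this is NOT an identity.

Claim: √(x+y) = √x + √y.
Test a specific point where both sides are defined: x = 4, y = 1.
LHS = √(x+y) ≈ 2.2361
RHS = √x + √y ≈ 3.0000
Since 2.2361 ≠ 3.0000, the equation fails at this point, so it cannot hold for all real values of x and y for which both sides are defined.
Squaring the right side gives x + 2√(xy) + y, not x + y.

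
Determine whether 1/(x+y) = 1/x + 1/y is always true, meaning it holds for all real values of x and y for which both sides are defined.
Claim: 1/(x+y) = 1/x + 1/y.
Test a specific point where both sides are defined: x = 3, y = 2.
LHS = 1/(x+y) ≈ 0.2000
RHS = 1/x + 1/y ≈ 0.8333
Since 0.2000 ≠ 0.8333, the equation fails at this point, so it cannot hold for all real values of x and y for which both sides are defined.
1/x + 1/y = (x+y)/(xy), which is not 1/(x+y).

Conclusion: No, this is NOT an identity.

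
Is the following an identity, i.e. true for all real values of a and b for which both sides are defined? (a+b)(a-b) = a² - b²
Claim: (a+b)(a-b) = a² - b².
Reasoning: Expand: (a+b)(a-b) = a² - ab + ba - b² = a² - b² (the cross terms cancel).
So the two sides agree for all real values of a and b for which both sides are defined.

Conclusion: Yes, this is an identity.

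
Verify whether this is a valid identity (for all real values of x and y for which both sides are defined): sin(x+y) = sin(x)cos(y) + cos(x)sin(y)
Yes, this is an identity.

Claim: sin(x+y) = sin(x)cos(y) + cos(x)sin(y).
Reasoning: By Euler's formula e^(i(x+y)) = e^(ix)·e^(iy) = (cos x + i·sin x)(cos y + i·sin y). The imaginary part of the left side is sin(x+y); the imaginary part of the product is sin(x)cos(y) + cos(x)sin(y).
So the two sides agree for all real values of x and y for which both sides are defined.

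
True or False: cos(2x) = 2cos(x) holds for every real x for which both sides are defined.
False.

Claim: cos(2x) = 2cos(x).
Test a specific point where both sides are defined: x = 2π/3.
LHS = cos(2x) ≈ -0.5000
RHS = 2cos(x) ≈ -1.0000
Since -0.5000 ≠ -1.0000, the equation fails at this point, so it cannot hold for every real x for which both sides are defined.
The correct double-angle formula is cos(2x) = cos²x - sin²x.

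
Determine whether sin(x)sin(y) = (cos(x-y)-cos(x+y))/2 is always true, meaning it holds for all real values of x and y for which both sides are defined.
Claim: sin(x)sin(y) = (cos(x-y)-cos(x+y))/2.
Reasoning: cos(x-y) = cos(x)cos(y) + sin(x)sin(y) and cos(x+y) = cos(x)cos(y) - sin(x)sin(y). Subtracting, cos(x-y) - cos(x+y) = 2sin(x)sin(y); divide by 2.
So the two sides agree for all real values of x and y for which both sides are defined.

Conclusion: Yes, this is an identity.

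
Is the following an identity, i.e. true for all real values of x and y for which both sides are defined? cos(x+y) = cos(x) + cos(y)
No, this is NOT an identity.

Claim: cos(x+y) = cos(x) + cos(y).
Test a specific point where both sides are defined: x = 2π/3, y = 3π/4.
LHS = cos(x+y) ≈ -0.2588
RHS = cos(x) + cos(y) ≈ -1.2071
Since -0.2588 ≠ -1.2071, the equation fails at this point, so it cannot hold for all real values of x and y for which both sides are defined.
The correct expansion is cos(x+y) = cos(x)cos(y) - sin(x)sin(y); cosine is not additive.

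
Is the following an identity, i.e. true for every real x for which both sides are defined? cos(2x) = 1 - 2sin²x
Claim: cos(2x) = 1 - 2sin²x.
Reasoning: cos(2x) = cos²x - sin²x. Replace cos²x by 1 - sin²x: (1 - sin²x) - sin²x = 1 - 2sin²x.
So the two sides agree for every real x for which both sides are defined.

Conclusion: Yes, this is an identity.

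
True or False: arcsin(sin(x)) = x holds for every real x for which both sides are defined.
Claim: arcsin(sin(x)) = x.
Test a specific point where both sides are defined: x = π.
LHS = arcsin(sin(x)) ≈ 0.0000
RHS = x ≈ 3.1416
Since 0.0000 ≠ 3.1416, the equation fails at this point, so it cannot hold for every real x for which both sides are defined.
arcsin only returns values in [-π/2, π/2], so arcsin(sin(x)) = x holds only for x in that interval, not for all real x.

Conclusion: False.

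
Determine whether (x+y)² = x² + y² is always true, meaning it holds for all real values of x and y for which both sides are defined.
No, this is NOT an identity.

Claim: (x+y)² = x² + y².
Test a specific point where both sides are defined: x = 2, y = -1.
LHS = (x+y)² ≈ 1.0000
RHS = x² + y² ≈ 5.0000
Since 1.0000 ≠ 5.0000, the equation fails at this point, so it cannot hold for all real values of x and y for which both sides are defined.
The correct expansion is (x+y)² = x² + 2xy + y²; the cross term 2xy is missing.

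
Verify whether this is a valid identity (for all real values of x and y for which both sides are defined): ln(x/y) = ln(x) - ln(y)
Claim: ln(x/y) = ln(x) - ln(y).
Reasoning: Both sides are simultaneously defined only when x, y > 0. Write x = e^p, y = e^q. Then x/y = e^(p-q), so ln(x/y) = p - q = ln(x) - ln(y).
So the two sides agree for all real values of x and y for which both sides are defined.

Conclusion: Yes, this is an identity.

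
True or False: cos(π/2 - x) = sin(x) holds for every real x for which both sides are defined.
Claim: cos(π/2 - x) = sin(x).
Reasoning: Use cos(u - v) = cos(u)cos(v) + sin(u)sin(v) with u = π/2, v = x: cos(π/2)cos(x) + sin(π/2)sin(x) = 0·cos(x) + 1·sin(x) = sin(x).
So the two sides agree for every real x for which both sides are defined.

Conclusion: True.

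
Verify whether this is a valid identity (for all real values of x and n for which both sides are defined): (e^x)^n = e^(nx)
Claim: (e^x)^n = e^(nx).
Reasoning: e^x is a positive real number, and for a positive base B and real exponent n, B^n = e^(n·ln B). With B = e^x, ln B = x, so (e^x)^n = e^(n·x).
So the two sides agree for all real values of x and n for which both sides are defined.

Conclusion: Yes, this is an identity.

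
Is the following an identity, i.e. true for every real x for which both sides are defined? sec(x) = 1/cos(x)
Claim: sec(x) = 1/cos(x).
Reasoning: sec(x) is by definition the reciprocal of cos(x), wherever cos(x) ≠ 0.
So the two sides agree for every real x for which both sides are defined.

Conclusion: Yes, this is an identity.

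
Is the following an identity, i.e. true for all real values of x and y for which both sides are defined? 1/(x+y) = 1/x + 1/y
No, this is NOT an identity.

Claim: 1/(x+y) = 1/x + 1/y.
Test a specific point where both sides are defined: x = -2, y = 5.
LHS = 1/(x+y) ≈ 0.3333
RHS = 1/x + 1/y ≈ -0.3000
Since 0.3333 ≠ -0.3000, the equation fails at this point, so it cannot hold for all real values of x and y for which both sides are defined.
1/x + 1/y = (x+y)/(xy), which is not 1/(x+y).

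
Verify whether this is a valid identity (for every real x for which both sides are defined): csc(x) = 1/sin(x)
Yes, this is an identity.

Claim: csc(x) = 1/sin(x).
Reasoning: csc(x) is by definition the reciprocal of sin(x), wherever sin(x) ≠ 0.
So the two sides agree for every real x for which both sides are defined.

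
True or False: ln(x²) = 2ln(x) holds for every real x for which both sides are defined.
Claim: ln(x²) = 2ln(x).
Reasoning: The right side requires x > 0. For x > 0, x² = (e^(ln x))² = e^(2ln x), so ln(x²) = 2ln(x). (For x < 0 the right side is undefined, so those values are outside the claim.)
So the two sides agree for every real x for which both sides are defined.

Conclusion: True.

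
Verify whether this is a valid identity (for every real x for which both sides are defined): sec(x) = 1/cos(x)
Claim: sec(x) = 1/cos(x).
Reasoning: sec(x) is by definition the reciprocal of cos(x), wherever cos(x) ≠ 0.
So the two sides agree for every real x for which both sides are defined.

Conclusion: Yes, this is an identity.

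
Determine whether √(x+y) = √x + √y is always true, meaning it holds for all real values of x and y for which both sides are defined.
Claim: √(x+y) = √x + √y.
Test a specific point where both sides are defined: x = 3/2, y = 5.
LHS = √(x+y) ≈ 2.5495
RHS = √x + √y ≈ 3.4608
Since 2.5495 ≠ 3.4608, the equation fails at this point, so it cannot hold for all real values of x and y for which both sides are defined.
Squaring the right side gives x + 2√(xy) + y, not x + y.

Conclusion: No, this is NOT an identity.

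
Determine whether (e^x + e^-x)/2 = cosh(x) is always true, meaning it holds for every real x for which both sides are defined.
Claim: (e^x + e^-x)/2 = cosh(x).
Reasoning: This is exactly the definition of the hyperbolic cosine: cosh(x) := (e^x + e^-x)/2.
So the two sides agree for every real x for which both sides are defined.

Conclusion: Yes, this is an identity.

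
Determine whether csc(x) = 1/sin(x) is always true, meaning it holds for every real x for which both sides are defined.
Yes, this is an identity.

Claim: csc(x) = 1/sin(x).
Reasoning: csc(x) is by definition the reciprocal of sin(x), wherever sin(x) ≠ 0.
So the two sides agree for every real x for which both sides are defined.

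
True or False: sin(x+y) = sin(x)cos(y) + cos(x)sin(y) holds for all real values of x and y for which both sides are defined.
True.

Claim: sin(x+y) = sin(x)cos(y) + cos(x)sin(y).
Reasoning: By Euler's formula e^(i(x+y)) = e^(ix)·e^(iy) = (cos x + i·sin x)(cos y + i·sin y). The imaginary part of the left side is sin(x+y); the imaginary part of the product is sin(x)cos(y) + cos(x)sin(y).
So the two sides agree for all real values of x and y for which both sides are defined.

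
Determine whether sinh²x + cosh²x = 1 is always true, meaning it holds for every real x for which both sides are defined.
Claim: sinh²x + cosh²x = 1.
Test a specific point where both sides are defined: x = 3/2.
LHS = sinh²x + cosh²x ≈ 10.0677
RHS = 1 ≈ 1.0000
Since 10.0677 ≠ 1.0000, the equation fails at this point, so it cannot hold for every real x for which both sides are defined.
The correct hyperbolic identity is cosh²x - sinh²x = 1 (a difference); the sum sinh²x + cosh²x equals cosh(2x).

Conclusion: No, this is NOT an identity.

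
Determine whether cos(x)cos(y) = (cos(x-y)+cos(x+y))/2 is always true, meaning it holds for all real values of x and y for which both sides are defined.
Yes, this is an identity.

Claim: cos(x)cos(y) = (cos(x-y)+cos(x+y))/2.
Reasoning: cos(x-y) = cos(x)cos(y) + sin(x)sin(y) and cos(x+y) = cos(x)cos(y) - sin(x)sin(y). Adding, cos(x-y) + cos(x+y) = 2cos(x)cos(y); divide by 2.
So the two sides agree for all real values of x and y for which both sides are defined.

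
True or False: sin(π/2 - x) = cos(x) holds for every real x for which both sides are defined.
Claim: sin(π/2 - x) = cos(x).
Reasoning: Use sin(u - v) = sin(u)cos(v) - cos(u)sin(v) with u = π/2, v = x: sin(π/2)cos(x) - cos(π/2)sin(x) = 1·cos(x) - 0·sin(x) = cos(x).
So the two sides agree for every real x for which both sides are defined.

Conclusion: True.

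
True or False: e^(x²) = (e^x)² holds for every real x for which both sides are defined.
Claim: e^(x²) = (e^x)².
Test a specific point where both sides are defined: x = -1.
LHS = e^(x²) ≈ 2.7183
RHS = (e^x)² ≈ 0.1353
Since 2.7183 ≠ 0.1353, the equation fails at this point, so it cannot hold for every real x for which both sides are defined.
(e^x)² = e^(2x), and 2x ≠ x² in general.

Conclusion: False.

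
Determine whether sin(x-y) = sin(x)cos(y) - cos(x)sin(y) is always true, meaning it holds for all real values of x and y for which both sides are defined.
Claim: sin(x-y) = sin(x)cos(y) - cos(x)sin(y).
Reasoning: Replace y by -y in sin(x+y) = sin(x)cos(y) + cos(x)sin(y) and use cos(-y) = cos(y), sin(-y) = -sin(y): sin(x-y) = sin(x)cos(y) - cos(x)sin(y).
So the two sides agree for all real values of x and y for which both sides are defined.

Conclusion: Yes, this is an identity.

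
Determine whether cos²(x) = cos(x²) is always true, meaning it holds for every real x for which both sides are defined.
No, this is NOT an identity.

Claim: cos²(x) = cos(x²).
Test a specific point where both sides are defined: x = π/3.
LHS = cos²(x) ≈ 0.2500
RHS = cos(x²) ≈ 0.4566
Since 0.2500 ≠ 0.4566, the equation fails at this point, so it cannot hold for every real x for which both sides are defined.
cos²(x) means (cos x)², squaring the output; cos(x²) squares the input. These are different functions.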